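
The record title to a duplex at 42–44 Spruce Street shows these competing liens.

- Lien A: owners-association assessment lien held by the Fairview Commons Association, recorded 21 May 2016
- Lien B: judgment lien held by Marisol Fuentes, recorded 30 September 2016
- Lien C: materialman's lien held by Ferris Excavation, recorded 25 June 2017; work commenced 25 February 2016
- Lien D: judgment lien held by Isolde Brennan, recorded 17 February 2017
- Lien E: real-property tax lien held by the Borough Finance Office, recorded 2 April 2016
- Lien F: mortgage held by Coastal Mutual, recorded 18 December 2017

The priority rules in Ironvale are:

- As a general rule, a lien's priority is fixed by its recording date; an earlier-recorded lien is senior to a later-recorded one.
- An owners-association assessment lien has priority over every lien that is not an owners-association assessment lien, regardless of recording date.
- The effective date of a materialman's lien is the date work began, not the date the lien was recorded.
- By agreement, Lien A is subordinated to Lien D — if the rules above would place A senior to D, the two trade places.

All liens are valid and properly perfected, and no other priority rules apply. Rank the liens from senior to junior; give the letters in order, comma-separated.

Effective dates: C relates back to 25 February 2016 (work commenced).
A, as an owners-association assessment lien, has superpriority and ranks first.
Among the remaining liens, by effective date: C (25 February 2016), E (2 April 2016), B (30 September 2016), D (17 February 2017), F (18 December 2017).
The subordination applies — A was senior to D — so A and D swap.

D, C, E, B, A, F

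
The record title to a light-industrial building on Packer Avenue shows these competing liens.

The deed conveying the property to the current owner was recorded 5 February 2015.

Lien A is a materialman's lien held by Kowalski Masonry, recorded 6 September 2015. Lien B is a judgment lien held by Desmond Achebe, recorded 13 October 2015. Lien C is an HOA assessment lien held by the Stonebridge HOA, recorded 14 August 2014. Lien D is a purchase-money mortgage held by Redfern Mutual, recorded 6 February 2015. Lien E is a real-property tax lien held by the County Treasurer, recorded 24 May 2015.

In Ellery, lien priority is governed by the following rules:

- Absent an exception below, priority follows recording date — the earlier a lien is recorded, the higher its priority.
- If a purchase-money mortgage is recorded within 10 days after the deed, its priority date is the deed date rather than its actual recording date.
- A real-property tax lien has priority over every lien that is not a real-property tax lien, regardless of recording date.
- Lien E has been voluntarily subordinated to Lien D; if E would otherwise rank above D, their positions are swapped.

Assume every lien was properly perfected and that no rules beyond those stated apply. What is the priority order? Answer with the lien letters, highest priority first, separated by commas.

D, C, E, A, B

First, effective dates: D's effective date is the deed date, 5 February 2015.
E is a real-property tax lien and takes priority over every other lien.
The other liens, earliest effective date first: C (14 August 2014), D (5 February 2015), A (6 September 2015), B (13 October 2015).
E would otherwise be senior to D, so under the subordination agreement E and D exchange positions.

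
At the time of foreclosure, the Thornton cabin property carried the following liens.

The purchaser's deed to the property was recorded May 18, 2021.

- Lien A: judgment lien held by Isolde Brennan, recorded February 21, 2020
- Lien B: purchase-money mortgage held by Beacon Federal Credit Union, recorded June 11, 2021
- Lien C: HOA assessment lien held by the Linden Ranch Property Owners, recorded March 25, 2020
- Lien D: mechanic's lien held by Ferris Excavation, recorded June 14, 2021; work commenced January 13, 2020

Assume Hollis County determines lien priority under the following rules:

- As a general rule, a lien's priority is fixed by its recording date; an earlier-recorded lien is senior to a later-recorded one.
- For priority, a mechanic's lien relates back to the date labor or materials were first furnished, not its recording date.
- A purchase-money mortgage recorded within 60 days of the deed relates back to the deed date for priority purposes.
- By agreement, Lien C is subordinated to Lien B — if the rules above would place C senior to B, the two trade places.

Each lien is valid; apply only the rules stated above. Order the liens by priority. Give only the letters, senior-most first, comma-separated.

Effective dates after the stated exceptions: B relates back to the deed date May 18, 2021; D relates back to January 13, 2020 (work commenced).
Ordering by effective date: D (January 13, 2020), A (February 21, 2020), C (March 25, 2020), B (May 18, 2021).
Because C would otherwise rank above B, the subordination swaps them.

D, A, B, C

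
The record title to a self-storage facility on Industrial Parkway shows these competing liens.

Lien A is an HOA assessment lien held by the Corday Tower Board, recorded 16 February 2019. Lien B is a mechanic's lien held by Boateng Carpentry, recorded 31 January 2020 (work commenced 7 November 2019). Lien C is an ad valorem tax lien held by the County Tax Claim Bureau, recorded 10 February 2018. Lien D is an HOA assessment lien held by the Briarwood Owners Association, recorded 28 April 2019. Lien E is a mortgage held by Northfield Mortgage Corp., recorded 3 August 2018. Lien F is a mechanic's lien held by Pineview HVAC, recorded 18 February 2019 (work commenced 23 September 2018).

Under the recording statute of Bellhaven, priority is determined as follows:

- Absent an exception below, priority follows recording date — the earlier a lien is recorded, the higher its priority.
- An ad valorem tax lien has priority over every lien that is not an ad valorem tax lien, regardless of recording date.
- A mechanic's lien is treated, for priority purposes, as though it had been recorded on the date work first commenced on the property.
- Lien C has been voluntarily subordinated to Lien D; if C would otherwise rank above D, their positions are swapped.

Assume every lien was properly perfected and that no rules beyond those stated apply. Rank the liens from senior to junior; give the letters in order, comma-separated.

D, E, F, A, C, B

Effective dates: B's effective date is 7 November 2019, when work began; F relates back to 23 September 2018 (work commenced).
As an ad valorem tax lien, C is senior to every other lien.
The other liens, earliest effective date first: E (3 August 2018), F (23 September 2018), A (16 February 2019), D (28 April 2019), B (7 November 2019).
The subordination applies — C was senior to D — so C and D swap.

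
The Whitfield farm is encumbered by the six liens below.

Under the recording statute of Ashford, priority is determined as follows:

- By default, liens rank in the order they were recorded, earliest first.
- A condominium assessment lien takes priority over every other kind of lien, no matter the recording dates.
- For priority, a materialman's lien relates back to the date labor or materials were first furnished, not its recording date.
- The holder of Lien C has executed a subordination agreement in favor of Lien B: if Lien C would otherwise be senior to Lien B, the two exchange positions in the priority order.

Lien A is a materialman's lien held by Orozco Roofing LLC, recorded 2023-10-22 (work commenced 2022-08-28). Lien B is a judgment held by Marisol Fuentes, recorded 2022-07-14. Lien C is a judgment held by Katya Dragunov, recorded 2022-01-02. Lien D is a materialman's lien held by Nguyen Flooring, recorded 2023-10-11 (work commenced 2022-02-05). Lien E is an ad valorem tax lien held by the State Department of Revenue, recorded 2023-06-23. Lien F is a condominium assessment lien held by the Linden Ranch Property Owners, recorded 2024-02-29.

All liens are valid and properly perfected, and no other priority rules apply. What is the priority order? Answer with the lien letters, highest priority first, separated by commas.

First, effective dates: A relates back to 2022-08-28 (work commenced); D is treated as recorded 2022-02-05, the work-commencement date.
F is a condominium assessment lien and takes priority over every other lien.
Ordering the rest by effective date: C (2022-01-02), D (2022-02-05), B (2022-07-14), A (2022-08-28), E (2023-06-23).
C would otherwise be senior to B, so under the subordination agreement C and B exchange positions.

F, B, D, C, A, E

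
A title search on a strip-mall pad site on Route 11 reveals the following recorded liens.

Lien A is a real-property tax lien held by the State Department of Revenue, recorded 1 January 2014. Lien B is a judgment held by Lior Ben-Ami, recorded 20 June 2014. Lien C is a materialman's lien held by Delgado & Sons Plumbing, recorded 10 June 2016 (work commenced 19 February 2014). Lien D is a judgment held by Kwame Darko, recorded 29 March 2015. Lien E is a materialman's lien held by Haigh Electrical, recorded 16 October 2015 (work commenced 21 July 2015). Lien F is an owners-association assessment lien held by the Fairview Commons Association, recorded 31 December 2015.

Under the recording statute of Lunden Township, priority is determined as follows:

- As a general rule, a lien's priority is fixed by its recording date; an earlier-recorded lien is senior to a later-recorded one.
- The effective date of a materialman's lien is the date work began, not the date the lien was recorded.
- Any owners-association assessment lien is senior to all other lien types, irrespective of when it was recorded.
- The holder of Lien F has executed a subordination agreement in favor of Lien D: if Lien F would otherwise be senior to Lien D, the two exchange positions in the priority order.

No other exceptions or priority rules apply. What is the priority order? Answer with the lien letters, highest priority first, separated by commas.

First, effective dates: C's effective date is 19 February 2014, when work began; E relates back to 21 July 2015 (work commenced).
F is an owners-association assessment lien, so it outranks all other liens regardless of date.
The other liens, earliest effective date first: A (1 January 2014), C (19 February 2014), B (20 June 2014), D (29 March 2015), E (21 July 2015).
F would otherwise be senior to D, so under the subordination agreement F and D exchange positions.

D, A, C, B, F, E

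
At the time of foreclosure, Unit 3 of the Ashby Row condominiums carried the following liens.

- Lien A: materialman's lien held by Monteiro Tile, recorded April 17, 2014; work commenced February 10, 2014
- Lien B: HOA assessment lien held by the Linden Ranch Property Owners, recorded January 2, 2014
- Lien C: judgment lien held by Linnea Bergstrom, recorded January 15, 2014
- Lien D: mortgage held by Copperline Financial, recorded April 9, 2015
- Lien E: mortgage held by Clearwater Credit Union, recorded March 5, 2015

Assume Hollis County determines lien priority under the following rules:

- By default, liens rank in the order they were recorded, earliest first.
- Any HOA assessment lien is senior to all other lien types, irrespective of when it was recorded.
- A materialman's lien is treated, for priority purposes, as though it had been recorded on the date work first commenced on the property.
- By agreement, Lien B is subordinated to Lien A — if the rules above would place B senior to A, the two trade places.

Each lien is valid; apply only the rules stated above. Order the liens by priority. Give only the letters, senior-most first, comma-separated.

Adjusting effective dates: A is treated as recorded February 10, 2014, the work-commencement date.
B, as an HOA assessment lien, has superpriority and ranks first.
The other liens, earliest effective date first: C (January 15, 2014), A (February 10, 2014), E (March 5, 2015), D (April 9, 2015).
B is senior to A before the subordination, so the two trade places.

A, C, B, E, D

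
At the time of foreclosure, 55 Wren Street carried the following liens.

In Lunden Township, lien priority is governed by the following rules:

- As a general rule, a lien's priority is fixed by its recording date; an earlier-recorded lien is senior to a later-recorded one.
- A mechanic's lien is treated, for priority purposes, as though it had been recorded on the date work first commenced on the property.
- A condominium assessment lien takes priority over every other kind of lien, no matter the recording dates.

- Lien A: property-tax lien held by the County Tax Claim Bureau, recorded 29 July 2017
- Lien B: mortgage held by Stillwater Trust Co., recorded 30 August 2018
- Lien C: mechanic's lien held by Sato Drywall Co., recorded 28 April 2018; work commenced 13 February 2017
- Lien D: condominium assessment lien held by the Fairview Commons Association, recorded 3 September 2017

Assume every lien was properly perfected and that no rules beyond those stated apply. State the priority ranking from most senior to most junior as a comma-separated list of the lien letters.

D, C, A, B

Adjusting effective dates: C is treated as recorded 13 February 2017, the work-commencement date.
D, as a condominium assessment lien, has superpriority and ranks first.
Remaining liens by effective date: C (13 February 2017), A (29 July 2017), B (30 August 2018).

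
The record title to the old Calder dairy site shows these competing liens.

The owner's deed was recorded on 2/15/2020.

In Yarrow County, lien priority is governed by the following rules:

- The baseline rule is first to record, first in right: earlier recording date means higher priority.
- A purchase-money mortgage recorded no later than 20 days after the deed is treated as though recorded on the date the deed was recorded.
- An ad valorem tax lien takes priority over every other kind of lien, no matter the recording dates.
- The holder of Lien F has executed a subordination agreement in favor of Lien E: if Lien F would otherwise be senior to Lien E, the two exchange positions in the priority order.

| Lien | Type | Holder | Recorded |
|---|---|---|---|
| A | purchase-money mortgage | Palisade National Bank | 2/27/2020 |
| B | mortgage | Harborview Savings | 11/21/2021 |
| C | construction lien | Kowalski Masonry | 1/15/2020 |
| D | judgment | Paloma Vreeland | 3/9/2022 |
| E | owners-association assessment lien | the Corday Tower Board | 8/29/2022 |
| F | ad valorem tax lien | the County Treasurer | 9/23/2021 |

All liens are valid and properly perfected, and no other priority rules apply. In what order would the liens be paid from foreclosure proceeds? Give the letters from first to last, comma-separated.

E, C, A, B, D, F

Effective dates after the stated exceptions: A's effective date is the deed date, 2/15/2020.
F, as an ad valorem tax lien, has superpriority and ranks first.
Remaining liens by effective date: C (1/15/2020), A (2/15/2020), B (11/21/2021), D (3/9/2022), E (8/29/2022).
The subordination applies — F was senior to E — so F and E swap.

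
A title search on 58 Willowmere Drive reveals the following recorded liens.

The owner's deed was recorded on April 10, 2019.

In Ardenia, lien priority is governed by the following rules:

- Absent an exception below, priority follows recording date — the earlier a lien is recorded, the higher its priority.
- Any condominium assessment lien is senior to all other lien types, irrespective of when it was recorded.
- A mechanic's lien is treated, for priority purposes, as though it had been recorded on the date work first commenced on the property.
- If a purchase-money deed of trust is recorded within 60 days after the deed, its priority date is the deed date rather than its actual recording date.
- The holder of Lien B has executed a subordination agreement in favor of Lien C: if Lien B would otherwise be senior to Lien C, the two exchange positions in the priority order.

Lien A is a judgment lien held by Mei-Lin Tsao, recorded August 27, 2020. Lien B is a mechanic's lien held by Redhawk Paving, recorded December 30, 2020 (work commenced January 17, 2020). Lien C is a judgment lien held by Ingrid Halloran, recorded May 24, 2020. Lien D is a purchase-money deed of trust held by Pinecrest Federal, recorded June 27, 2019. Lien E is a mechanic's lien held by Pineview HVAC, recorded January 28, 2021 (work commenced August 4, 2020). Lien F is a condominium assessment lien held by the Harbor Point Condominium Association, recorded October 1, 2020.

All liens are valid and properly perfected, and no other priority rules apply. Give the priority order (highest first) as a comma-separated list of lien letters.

F, D, C, B, E, A

First, effective dates: B relates back to January 17, 2020 (work commenced); D was recorded 78 days after the deed — beyond 60 days — so no relation-back applies; E's effective date is August 4, 2020, when work began.
F, as a condominium assessment lien, has superpriority and ranks first.
Remaining liens by effective date: D (June 27, 2019), B (January 17, 2020), C (May 24, 2020), E (August 4, 2020), A (August 27, 2020).
The subordination applies — B was senior to C — so B and C swap.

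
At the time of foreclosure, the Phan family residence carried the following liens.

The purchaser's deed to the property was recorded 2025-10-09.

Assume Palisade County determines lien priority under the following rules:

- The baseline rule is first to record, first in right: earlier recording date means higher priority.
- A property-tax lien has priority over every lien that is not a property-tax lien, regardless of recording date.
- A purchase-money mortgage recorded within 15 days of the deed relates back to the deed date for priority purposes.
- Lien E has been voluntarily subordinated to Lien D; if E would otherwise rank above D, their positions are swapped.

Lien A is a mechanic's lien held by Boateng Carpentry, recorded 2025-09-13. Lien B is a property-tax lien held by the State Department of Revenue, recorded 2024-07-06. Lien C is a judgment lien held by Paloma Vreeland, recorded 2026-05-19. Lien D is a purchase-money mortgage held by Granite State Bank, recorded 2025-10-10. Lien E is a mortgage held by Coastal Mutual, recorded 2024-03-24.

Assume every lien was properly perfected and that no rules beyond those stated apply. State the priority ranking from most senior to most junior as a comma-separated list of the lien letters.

B, D, A, E, C

First, effective dates: D was recorded within the 15-day window, so its effective date is the deed date 2025-10-09.
B, as a property-tax lien, has superpriority and ranks first.
Remaining liens by effective date: E (2024-03-24), A (2025-09-13), D (2025-10-09), C (2026-05-19).
E would otherwise be senior to D, so under the subordination agreement E and D exchange positions.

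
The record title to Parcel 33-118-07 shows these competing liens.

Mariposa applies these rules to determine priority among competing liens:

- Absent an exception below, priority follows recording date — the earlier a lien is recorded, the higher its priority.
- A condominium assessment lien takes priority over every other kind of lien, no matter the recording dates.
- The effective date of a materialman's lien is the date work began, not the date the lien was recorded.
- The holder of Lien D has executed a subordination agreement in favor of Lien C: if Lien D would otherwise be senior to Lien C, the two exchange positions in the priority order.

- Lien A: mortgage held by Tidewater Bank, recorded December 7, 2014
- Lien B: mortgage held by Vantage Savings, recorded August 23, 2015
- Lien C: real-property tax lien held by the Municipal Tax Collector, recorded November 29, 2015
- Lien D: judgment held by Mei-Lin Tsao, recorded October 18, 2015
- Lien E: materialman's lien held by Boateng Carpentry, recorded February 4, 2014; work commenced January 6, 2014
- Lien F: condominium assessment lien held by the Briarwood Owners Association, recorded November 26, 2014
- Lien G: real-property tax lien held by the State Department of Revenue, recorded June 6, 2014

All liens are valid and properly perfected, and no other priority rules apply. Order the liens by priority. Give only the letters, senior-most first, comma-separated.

F, E, G, A, B, C, D

Adjusting effective dates: E relates back to January 6, 2014 (work commenced).
F is a condominium assessment lien and takes priority over every other lien.
The other liens, earliest effective date first: E (January 6, 2014), G (June 6, 2014), A (December 7, 2014), B (August 23, 2015), D (October 18, 2015), C (November 29, 2015).
D is senior to C before the subordination, so the two trade places.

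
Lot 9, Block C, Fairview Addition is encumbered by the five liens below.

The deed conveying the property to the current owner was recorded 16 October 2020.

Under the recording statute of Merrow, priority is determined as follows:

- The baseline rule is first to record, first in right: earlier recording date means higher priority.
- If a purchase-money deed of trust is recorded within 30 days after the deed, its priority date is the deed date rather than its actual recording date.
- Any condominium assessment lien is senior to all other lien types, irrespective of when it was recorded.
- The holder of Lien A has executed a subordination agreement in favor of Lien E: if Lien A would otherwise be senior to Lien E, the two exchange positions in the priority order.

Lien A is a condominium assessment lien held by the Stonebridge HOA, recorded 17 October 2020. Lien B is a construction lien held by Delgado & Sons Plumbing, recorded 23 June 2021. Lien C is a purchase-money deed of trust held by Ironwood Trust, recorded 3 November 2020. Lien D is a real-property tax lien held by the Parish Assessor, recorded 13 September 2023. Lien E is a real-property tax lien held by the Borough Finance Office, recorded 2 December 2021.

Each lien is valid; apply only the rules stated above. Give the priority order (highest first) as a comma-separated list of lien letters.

E, C, B, A, D

First, effective dates: C was recorded within the 30-day window, so its effective date is the deed date 16 October 2020.
A is a condominium assessment lien and takes priority over every other lien.
Among the remaining liens, by effective date: C (16 October 2020), B (23 June 2021), E (2 December 2021), D (13 September 2023).
A is senior to E before the subordination, so the two trade places.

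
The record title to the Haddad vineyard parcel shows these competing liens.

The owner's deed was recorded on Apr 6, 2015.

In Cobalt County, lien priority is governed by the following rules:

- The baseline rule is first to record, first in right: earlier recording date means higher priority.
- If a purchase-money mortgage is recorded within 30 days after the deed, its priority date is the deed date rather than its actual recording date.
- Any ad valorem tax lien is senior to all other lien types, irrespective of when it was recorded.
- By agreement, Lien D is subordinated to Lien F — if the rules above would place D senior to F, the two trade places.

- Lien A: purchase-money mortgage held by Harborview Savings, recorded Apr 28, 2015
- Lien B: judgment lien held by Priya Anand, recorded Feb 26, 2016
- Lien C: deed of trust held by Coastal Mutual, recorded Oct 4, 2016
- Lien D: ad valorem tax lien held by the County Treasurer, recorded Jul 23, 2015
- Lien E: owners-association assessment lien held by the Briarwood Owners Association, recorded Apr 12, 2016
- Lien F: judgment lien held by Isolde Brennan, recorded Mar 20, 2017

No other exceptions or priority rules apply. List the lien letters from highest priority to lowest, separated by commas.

Adjusting effective dates: A was recorded within the 30-day window, so its effective date is the deed date Apr 6, 2015.
D is an ad valorem tax lien and takes priority over every other lien.
The other liens, earliest effective date first: A (Apr 6, 2015), B (Feb 26, 2016), E (Apr 12, 2016), C (Oct 4, 2016), F (Mar 20, 2017).
D is senior to F before the subordination, so the two trade places.

F, A, B, E, C, D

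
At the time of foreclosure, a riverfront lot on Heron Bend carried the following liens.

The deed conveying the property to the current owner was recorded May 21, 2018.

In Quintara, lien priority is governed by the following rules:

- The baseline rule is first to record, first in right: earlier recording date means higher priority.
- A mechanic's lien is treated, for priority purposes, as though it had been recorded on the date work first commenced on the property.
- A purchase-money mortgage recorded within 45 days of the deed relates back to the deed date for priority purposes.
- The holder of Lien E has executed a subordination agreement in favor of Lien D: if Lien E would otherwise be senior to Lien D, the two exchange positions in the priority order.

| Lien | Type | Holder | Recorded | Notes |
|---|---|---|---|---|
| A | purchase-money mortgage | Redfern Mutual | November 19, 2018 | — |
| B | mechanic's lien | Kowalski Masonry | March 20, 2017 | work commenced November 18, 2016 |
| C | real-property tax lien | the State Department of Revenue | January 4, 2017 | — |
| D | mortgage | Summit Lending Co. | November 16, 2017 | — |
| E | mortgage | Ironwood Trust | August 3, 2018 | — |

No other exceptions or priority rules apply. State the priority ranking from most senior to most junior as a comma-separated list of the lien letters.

Adjusting effective dates: A missed the 45-day window (182 days after the deed), so its recording date stands; B is treated as recorded November 18, 2016, the work-commencement date.
By effective date, earliest first: B (November 18, 2016), C (January 4, 2017), D (November 16, 2017), E (August 3, 2018), A (November 19, 2018).
Since E is not senior to D, the subordination leaves the order unchanged.

B, C, D, E, A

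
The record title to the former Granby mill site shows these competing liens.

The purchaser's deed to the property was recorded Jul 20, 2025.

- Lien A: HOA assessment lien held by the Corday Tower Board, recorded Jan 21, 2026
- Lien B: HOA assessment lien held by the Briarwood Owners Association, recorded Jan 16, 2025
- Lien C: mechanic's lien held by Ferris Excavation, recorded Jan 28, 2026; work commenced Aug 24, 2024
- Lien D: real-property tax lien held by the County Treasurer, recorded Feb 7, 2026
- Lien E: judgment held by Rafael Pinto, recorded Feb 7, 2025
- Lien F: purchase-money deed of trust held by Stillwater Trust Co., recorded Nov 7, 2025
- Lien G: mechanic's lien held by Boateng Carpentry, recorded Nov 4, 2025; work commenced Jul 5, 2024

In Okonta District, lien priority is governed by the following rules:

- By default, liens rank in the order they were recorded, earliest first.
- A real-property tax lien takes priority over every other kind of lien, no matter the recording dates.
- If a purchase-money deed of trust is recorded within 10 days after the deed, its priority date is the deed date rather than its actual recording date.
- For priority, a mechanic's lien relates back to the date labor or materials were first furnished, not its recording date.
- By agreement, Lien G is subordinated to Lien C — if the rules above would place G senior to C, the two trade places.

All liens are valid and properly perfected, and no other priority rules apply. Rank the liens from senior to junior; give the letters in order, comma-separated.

Adjusting effective dates: C's effective date is Aug 24, 2024, when work began; F was recorded 110 days after the deed — beyond 10 days — so no relation-back applies; G's effective date is Jul 5, 2024, when work began.
D is a real-property tax lien and takes priority over every other lien.
Remaining liens by effective date: G (Jul 5, 2024), C (Aug 24, 2024), B (Jan 16, 2025), E (Feb 7, 2025), F (Nov 7, 2025), A (Jan 21, 2026).
The subordination applies — G was senior to C — so G and C swap.

D, C, G, B, E, F, A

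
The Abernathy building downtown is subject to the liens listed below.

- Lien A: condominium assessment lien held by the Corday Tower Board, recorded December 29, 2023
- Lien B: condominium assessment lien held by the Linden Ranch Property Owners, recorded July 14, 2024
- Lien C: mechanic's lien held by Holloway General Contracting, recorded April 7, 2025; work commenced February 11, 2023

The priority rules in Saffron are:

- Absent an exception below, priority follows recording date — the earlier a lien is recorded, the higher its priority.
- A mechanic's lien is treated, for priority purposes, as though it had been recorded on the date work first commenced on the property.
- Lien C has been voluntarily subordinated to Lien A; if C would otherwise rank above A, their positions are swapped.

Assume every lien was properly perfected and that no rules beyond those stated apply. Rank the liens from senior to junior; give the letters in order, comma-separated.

Effective dates: C's effective date is February 11, 2023, when work began.
By effective date: C (February 11, 2023), A (December 29, 2023), B (July 14, 2024).
Because C would otherwise rank above A, the subordination swaps them.

A, C, B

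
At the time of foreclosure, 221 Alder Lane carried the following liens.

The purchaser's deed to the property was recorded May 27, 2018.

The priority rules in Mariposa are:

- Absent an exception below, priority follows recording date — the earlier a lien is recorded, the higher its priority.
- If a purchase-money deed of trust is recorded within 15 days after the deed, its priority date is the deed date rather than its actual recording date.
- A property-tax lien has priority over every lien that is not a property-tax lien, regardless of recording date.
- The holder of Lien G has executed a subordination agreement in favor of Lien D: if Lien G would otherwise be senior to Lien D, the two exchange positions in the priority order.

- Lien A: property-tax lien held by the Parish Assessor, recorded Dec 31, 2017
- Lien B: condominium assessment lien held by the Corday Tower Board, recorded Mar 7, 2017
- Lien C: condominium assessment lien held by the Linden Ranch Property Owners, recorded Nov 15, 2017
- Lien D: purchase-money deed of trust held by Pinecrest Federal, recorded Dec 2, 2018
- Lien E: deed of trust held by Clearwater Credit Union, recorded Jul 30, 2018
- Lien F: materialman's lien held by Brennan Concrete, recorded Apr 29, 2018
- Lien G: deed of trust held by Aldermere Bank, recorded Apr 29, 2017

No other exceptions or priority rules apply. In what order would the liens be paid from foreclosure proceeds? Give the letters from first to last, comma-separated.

A, B, D, C, F, E, G

Effective dates after the stated exceptions: D was recorded 189 days after the deed, outside the 15-day window, so it keeps its recording date.
As a property-tax lien, A is senior to every other lien.
Among the remaining liens, by effective date: B (Mar 7, 2017), G (Apr 29, 2017), C (Nov 15, 2017), F (Apr 29, 2018), E (Jul 30, 2018), D (Dec 2, 2018).
Because G would otherwise rank above D, the subordination swaps them.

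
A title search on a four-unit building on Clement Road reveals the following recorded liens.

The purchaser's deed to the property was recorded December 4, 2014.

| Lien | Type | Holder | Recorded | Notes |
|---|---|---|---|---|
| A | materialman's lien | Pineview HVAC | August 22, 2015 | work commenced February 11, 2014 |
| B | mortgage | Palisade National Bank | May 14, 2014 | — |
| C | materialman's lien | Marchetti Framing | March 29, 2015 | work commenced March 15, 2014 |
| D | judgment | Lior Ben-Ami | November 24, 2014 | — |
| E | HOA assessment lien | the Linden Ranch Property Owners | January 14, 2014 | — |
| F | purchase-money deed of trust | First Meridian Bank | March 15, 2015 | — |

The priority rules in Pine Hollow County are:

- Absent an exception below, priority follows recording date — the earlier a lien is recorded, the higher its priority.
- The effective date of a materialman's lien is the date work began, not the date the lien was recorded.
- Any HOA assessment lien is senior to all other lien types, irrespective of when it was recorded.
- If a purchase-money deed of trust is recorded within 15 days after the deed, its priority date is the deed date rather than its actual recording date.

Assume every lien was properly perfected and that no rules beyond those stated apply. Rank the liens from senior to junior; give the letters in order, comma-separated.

E, A, C, B, D, F

Effective dates: A relates back to February 11, 2014 (work commenced); C's effective date is March 15, 2014, when work began; F missed the 15-day window (101 days after the deed), so its recording date stands.
E is an HOA assessment lien, so it outranks all other liens regardless of date.
Among the remaining liens, by effective date: A (February 11, 2014), C (March 15, 2014), B (May 14, 2014), D (November 24, 2014), F (March 15, 2015).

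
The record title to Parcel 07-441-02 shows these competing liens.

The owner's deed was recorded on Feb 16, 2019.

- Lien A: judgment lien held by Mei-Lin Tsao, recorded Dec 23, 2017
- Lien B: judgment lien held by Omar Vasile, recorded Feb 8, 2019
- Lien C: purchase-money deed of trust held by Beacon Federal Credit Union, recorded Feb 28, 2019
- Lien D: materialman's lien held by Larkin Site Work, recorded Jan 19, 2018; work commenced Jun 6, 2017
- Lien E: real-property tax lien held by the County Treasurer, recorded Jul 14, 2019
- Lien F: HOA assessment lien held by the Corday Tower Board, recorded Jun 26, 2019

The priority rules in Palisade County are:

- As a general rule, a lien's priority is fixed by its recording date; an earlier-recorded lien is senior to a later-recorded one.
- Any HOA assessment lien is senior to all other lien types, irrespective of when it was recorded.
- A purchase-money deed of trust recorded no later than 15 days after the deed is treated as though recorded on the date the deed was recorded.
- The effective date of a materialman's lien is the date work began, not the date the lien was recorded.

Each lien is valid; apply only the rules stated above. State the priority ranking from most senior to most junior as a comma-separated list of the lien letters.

Effective dates: C relates back to the deed date Feb 16, 2019; D's effective date is Jun 6, 2017, when work began.
F is an HOA assessment lien and takes priority over every other lien.
Remaining liens by effective date: D (Jun 6, 2017), A (Dec 23, 2017), B (Feb 8, 2019), C (Feb 16, 2019), E (Jul 14, 2019).

F, D, A, B, C, E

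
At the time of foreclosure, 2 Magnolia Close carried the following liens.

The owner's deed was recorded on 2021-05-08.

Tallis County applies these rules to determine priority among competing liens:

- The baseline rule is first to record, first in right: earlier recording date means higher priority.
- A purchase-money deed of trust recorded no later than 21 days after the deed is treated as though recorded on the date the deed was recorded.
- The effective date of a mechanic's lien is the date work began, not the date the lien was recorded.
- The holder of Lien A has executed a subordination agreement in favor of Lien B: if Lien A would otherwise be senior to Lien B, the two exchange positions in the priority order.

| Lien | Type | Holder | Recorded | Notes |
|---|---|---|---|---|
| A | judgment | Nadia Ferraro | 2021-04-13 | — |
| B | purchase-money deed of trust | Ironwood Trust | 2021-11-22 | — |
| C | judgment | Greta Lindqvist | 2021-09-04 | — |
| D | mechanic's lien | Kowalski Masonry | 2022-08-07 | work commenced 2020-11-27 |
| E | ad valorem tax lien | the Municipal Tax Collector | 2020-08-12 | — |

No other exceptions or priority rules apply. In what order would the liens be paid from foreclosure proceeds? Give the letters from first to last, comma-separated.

E, D, B, C, A

Effective dates after the stated exceptions: B was recorded 198 days after the deed — beyond 21 days — so no relation-back applies; D's effective date is 2020-11-27, when work began.
By effective date, earliest first: E (2020-08-12), D (2020-11-27), A (2021-04-13), C (2021-09-04), B (2021-11-22).
A would otherwise be senior to B, so under the subordination agreement A and B exchange positions.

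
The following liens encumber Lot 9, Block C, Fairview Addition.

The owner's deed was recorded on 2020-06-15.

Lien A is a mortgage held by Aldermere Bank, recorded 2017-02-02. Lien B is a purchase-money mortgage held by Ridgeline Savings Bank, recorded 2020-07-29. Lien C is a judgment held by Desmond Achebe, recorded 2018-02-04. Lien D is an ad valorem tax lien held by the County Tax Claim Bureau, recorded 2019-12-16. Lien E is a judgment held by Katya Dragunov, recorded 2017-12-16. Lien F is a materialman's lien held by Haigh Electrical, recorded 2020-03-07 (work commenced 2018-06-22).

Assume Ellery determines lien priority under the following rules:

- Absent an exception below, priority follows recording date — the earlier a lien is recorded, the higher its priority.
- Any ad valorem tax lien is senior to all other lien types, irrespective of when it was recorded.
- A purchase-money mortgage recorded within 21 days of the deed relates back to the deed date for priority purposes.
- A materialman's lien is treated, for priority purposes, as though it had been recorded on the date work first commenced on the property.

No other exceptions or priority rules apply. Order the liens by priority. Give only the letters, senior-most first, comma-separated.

D, A, E, C, F, B

Effective dates after the stated exceptions: B was recorded 44 days after the deed — beyond 21 days — so no relation-back applies; F relates back to 2018-06-22 (work commenced).
D, as an ad valorem tax lien, has superpriority and ranks first.
Remaining liens by effective date: A (2017-02-02), E (2017-12-16), C (2018-02-04), F (2018-06-22), B (2020-07-29).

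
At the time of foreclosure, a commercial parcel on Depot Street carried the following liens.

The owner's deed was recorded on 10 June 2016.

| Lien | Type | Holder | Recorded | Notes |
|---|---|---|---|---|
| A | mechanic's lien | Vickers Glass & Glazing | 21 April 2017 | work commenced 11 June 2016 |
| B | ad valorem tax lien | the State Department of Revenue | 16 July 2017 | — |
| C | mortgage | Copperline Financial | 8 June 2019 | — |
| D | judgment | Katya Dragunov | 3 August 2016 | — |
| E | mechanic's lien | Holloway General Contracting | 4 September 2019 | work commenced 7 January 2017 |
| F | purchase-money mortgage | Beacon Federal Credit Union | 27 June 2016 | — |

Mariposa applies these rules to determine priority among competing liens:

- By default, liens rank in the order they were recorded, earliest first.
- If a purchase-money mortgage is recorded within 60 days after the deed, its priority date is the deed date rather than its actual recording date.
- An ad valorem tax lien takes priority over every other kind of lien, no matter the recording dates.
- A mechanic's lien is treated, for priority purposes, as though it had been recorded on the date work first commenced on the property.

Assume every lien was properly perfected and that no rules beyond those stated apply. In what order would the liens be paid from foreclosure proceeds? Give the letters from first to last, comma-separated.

B, F, A, D, E, C

Effective dates after the stated exceptions: A is treated as recorded 11 June 2016, the work-commencement date; E is treated as recorded 7 January 2017, the work-commencement date; F was recorded within the 60-day window, so its effective date is the deed date 10 June 2016.
B is an ad valorem tax lien and takes priority over every other lien.
Ordering the rest by effective date: F (10 June 2016), A (11 June 2016), D (3 August 2016), E (7 January 2017), C (8 June 2019).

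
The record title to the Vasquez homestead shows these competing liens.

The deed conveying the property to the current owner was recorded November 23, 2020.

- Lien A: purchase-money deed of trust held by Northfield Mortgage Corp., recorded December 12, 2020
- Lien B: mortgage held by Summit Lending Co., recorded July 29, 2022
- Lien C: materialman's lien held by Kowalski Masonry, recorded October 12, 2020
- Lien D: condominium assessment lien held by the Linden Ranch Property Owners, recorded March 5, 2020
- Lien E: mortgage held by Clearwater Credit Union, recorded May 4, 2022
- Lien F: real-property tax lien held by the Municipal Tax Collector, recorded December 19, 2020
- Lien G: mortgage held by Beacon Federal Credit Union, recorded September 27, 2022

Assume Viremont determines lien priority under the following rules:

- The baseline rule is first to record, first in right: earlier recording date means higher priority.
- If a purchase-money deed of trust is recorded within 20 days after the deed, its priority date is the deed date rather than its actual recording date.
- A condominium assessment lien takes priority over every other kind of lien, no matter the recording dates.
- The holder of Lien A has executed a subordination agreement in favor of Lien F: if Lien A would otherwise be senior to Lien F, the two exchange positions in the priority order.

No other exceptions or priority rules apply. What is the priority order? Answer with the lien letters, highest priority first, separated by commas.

Effective dates after the stated exceptions: A relates back to the deed date November 23, 2020.
D is a condominium assessment lien and takes priority over every other lien.
Remaining liens by effective date: C (October 12, 2020), A (November 23, 2020), F (December 19, 2020), E (May 4, 2022), B (July 29, 2022), G (September 27, 2022).
Because A would otherwise rank above F, the subordination swaps them.

D, C, F, A, E, B, G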